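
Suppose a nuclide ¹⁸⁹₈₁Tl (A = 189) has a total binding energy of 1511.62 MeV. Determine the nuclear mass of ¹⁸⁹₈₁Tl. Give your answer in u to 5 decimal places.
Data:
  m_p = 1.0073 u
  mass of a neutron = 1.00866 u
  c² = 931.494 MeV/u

Mass defect = 1511.62 MeV / (931.494 MeV/u) = 1.6227909 u
Constituent mass = 81(1.0073) + 108(1.00866) = 190.52658 u
Nuclear mass = 190.52658 − 1.6227909 = 188.9037891 u ≈ 188.90379 u (to 5 decimal places)

188.90379 u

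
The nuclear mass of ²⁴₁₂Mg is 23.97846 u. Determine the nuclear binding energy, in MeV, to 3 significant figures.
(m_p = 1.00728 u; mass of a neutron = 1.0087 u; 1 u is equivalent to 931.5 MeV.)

199 MeV

Z = 12, so N = A − Z = 24 − 12 = 12.
Mass of separated nucleons = 12(1.00728) + 12(1.0087) = 12.08736 + 12.1044 = 24.19176 u
Mass defect Δm = 24.19176 − 23.97846 = 0.21330 u
Converting to energy: 0.21330 u × 931.5 MeV/u = 198.689 MeV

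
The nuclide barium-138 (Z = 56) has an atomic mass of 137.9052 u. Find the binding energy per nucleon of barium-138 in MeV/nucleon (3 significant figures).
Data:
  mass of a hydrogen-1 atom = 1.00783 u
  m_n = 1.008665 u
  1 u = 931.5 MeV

Z = 56, so N = A − Z = 138 − 56 = 82.
Total constituent mass: 56 × 1.00783 + 82 × 1.008665 = 139.149010 u
Mass defect Δm = 139.149010 − 137.9052 = 1.243810 u
Converting to energy: 1.243810 u × 931.5 MeV/u = 1158.61 MeV
Per nucleon: 1158.61 / 138 = 8.396 MeV

8.40 MeV/nucleon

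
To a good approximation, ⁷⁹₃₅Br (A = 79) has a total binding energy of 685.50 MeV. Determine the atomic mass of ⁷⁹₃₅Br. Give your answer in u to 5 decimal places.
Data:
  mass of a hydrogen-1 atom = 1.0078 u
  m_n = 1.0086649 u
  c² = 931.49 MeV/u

78.91834 u

Mass defect = 685.50 MeV / (931.49 MeV/u) = 0.7359177 u
Constituent mass = 35(1.0078) + 44(1.0086649) = 79.6542556 u
Atomic mass = 79.6542556 − 0.7359177 = 78.9183379 u ≈ 78.91834 u (to 5 decimal places)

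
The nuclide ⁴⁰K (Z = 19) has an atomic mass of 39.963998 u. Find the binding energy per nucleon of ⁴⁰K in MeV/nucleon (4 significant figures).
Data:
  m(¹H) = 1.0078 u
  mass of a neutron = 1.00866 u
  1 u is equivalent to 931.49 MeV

8.525 MeV/nucleon

Σm = 19·m(¹H) + 21·m_n = 19.1482 + 21.18186 = 40.33006 u
The mass defect is 40.33006 − 39.963998 = 0.366062 u.
E_B = 0.366062 × 931.49 = 340.983 MeV
BE/A = 340.983 MeV / 40 = 8.525 MeV/nucleon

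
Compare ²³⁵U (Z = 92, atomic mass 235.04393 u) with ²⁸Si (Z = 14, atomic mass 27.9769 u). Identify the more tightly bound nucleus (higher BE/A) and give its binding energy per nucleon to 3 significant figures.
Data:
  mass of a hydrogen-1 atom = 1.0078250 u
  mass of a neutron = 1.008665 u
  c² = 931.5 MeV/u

²³⁵U: Σm = 92(1.0078250) + 143(1.008665) = 236.9589950 u; Δm = 1.9150650 u; E_B = 1783.9 MeV; E_B/A = 7.591 MeV
²⁸Si: Σm = 14(1.0078250) + 14(1.008665) = 28.2308600 u; Δm = 0.2539600 u; E_B = 236.56 MeV; E_B/A = 8.449 MeV
²⁸Si has the higher binding energy per nucleon, so it is the more tightly bound nucleus.

²⁸Si; 8.45 MeV/nucleon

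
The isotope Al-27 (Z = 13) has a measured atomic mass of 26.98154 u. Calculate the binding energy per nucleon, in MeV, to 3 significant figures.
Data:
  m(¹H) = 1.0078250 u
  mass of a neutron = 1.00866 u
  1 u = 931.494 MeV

Total constituent mass: 13 × 1.0078250 + 14 × 1.00866 = 27.2229650 u
The mass defect is 27.2229650 − 26.98154 = 0.2414250 u.
Converting to energy: 0.2414250 u × 931.494 MeV/u = 224.886 MeV
BE/A = 224.886 MeV / 27 = 8.329 MeV/nucleon

8.33 MeV/nucleon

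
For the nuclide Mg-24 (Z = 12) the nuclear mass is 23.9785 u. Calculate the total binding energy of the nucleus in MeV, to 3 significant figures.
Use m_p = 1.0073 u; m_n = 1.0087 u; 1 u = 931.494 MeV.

With 12 protons and 12 neutrons (A = 24):
Mass of separated nucleons = 12(1.0073) + 12(1.0087) = 12.0876 + 12.1044 = 24.1920 u
The mass defect is 24.1920 − 23.9785 = 0.2135 u.
Binding energy = Δm·c² = 0.2135 × 931.494 MeV/u = 198.874 MeV

199 MeV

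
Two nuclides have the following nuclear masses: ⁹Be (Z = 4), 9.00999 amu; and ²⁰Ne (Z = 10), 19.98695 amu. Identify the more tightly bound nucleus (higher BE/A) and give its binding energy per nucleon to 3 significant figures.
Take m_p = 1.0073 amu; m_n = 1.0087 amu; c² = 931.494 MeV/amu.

⁹Be: Σm = 4(1.0073) + 5(1.0087) = 9.0727 amu; Δm = 0.06271 amu; E_B = 58.414 MeV; E_B/A = 6.490 MeV
²⁰Ne: Σm = 10(1.0073) + 10(1.0087) = 20.1600 amu; Δm = 0.17305 amu; E_B = 161.20 MeV; E_B/A = 8.060 MeV
²⁰Ne has the higher binding energy per nucleon, so it is the more tightly bound nucleus.

²⁰Ne; 8.06 MeV/nucleon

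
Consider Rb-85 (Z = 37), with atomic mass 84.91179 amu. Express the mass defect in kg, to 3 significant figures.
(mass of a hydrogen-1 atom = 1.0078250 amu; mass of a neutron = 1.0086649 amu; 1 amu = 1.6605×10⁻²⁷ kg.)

Σm = 37·m(¹H) + 48·m_n = 37.2895250 + 48.4159152 = 85.7054402 amu
Mass defect Δm = 85.7054402 − 84.91179 = 0.7936502 amu
In SI units: 0.7936502 amu × 1.6605×10⁻²⁷ kg/amu = 1.3179e-27 kg

1.32e-27 kg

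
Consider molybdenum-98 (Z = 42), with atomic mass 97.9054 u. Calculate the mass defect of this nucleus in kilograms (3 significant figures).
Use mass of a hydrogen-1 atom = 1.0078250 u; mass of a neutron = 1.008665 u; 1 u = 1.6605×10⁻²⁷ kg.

1.51e-27 kg

With 42 protons and 56 neutrons (A = 98):
Total constituent mass: 42 × 1.0078250 + 56 × 1.008665 = 98.8138900 u
Mass defect Δm = 98.8138900 − 97.9054 = 0.9084900 u
In SI units: 0.9084900 u × 1.6605×10⁻²⁷ kg/u = 1.5085e-27 kg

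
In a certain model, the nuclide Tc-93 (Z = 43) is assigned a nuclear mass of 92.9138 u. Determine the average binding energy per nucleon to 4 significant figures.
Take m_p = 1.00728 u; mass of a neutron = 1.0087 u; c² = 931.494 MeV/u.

8.356 MeV/nucleon

With 43 protons and 50 neutrons (A = 93):
Total constituent mass: 43 × 1.00728 + 50 × 1.0087 = 93.74804 u
The mass defect is 93.74804 − 92.9138 = 0.83424 u.
E_B = 0.83424 × 931.494 = 777.090 MeV
BE/A = 777.090 MeV / 93 = 8.356 MeV/nucleon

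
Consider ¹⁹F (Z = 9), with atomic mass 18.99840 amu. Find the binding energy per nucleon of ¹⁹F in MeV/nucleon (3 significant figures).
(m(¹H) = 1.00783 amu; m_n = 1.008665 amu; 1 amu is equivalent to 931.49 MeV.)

7.78 MeV/nucleon

The nucleus contains 9 protons and 19 − 9 = 10 neutrons.
Σm = 9·m(¹H) + 10·m_n = 9.07047 + 10.086650 = 19.157120 amu
Δm = 19.157120 − 18.99840 = 0.158720 amu
Converting to energy: 0.158720 amu × 931.49 MeV/amu = 147.846 MeV
Per nucleon: 147.846 / 19 = 7.781 MeV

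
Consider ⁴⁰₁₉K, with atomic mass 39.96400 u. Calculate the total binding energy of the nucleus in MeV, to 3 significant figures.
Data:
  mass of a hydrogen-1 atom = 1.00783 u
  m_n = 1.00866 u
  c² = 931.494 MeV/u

342 MeV

Σm = 19·m(¹H) + 21·m_n = 19.14877 + 21.18186 = 40.33063 u
Mass defect Δm = 40.33063 − 39.96400 = 0.36663 u
Binding energy = Δm·c² = 0.36663 × 931.494 MeV/u = 341.514 MeV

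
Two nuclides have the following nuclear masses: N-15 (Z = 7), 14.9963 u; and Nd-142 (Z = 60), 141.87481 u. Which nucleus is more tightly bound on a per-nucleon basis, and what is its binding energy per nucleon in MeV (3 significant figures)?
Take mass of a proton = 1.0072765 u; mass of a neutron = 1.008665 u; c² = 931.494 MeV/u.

N-15: Σm = 7(1.0072765) + 8(1.008665) = 15.1202555 u; Δm = 0.1239555 u; E_B = 115.464 MeV; E_B/A = 7.698 MeV
Nd-142: Σm = 60(1.0072765) + 82(1.008665) = 143.1471200 u; Δm = 1.2723100 u; E_B = 1185.1 MeV; E_B/A = 8.346 MeV
Nd-142 has the higher binding energy per nucleon, so it is the more tightly bound nucleus.

Nd-142; 8.35 MeV/nucleon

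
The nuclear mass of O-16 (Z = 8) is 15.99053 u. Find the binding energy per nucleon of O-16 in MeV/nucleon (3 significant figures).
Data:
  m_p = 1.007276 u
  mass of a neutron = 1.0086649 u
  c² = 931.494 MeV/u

Z = 8, so N = A − Z = 16 − 8 = 8.
Σm = 8·m_p + 8·m_n = 8.058208 + 8.0693192 = 16.1275272 u
The mass defect is 16.1275272 − 15.99053 = 0.1369972 u.
Converting to energy: 0.1369972 u × 931.494 MeV/u = 127.612 MeV
Dividing by A = 16 gives 7.976 MeV per nucleon.

7.98 MeV/nucleon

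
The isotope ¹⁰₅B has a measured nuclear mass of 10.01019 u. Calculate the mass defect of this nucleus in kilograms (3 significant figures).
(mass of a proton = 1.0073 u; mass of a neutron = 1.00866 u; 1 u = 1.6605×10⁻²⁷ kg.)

1.16e-28 kg

Z = 5, so N = A − Z = 10 − 5 = 5.
Mass of separated nucleons = 5(1.0073) + 5(1.00866) = 5.0365 + 5.04330 = 10.07980 u
Mass defect Δm = 10.07980 − 10.01019 = 0.06961 u
In SI units: 0.06961 u × 1.6605×10⁻²⁷ kg/u = 1.1559e-28 kg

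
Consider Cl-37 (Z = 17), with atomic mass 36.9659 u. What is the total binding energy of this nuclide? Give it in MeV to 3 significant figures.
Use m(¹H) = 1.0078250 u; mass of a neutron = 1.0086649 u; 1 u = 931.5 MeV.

317 MeV

Z = 17, so N = A − Z = 37 − 17 = 20.
Mass of separated nucleons = 17(1.0078250) + 20(1.0086649) = 17.1330250 + 20.1732980 = 37.3063230 u
Δm = 37.3063230 − 36.9659 = 0.3404230 u
Binding energy = Δm·c² = 0.3404230 × 931.5 MeV/u = 317.104 MeV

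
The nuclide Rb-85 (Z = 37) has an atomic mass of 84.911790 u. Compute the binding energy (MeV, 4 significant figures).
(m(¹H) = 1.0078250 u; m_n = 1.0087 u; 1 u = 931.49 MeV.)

The nucleus contains 37 protons and 85 − 37 = 48 neutrons.
Σm = 37·m(¹H) + 48·m_n = 37.2895250 + 48.4176 = 85.7071250 u
Δm = 85.7071250 − 84.911790 = 0.7953350 u
E_B = 0.7953350 × 931.49 = 740.847 MeV

740.8 MeV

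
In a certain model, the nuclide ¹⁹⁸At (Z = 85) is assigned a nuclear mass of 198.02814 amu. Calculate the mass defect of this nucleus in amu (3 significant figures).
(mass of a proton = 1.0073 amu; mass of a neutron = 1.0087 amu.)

The nucleus contains 85 protons and 198 − 85 = 113 neutrons.
Total constituent mass: 85 × 1.0073 + 113 × 1.0087 = 199.6036 amu
Mass defect Δm = 199.6036 − 198.02814 = 1.57546 amu

1.58 amu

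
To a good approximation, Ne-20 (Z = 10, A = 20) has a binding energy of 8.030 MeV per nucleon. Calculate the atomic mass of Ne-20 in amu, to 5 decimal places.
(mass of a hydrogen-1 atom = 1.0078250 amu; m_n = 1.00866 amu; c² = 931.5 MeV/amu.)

19.99244 amu

Total binding energy = 20 × 8.030 = 160.600 MeV
Mass defect = 160.600 MeV / (931.5 MeV/amu) = 0.1724101 amu
Constituent mass = 10(1.0078250) + 10(1.00866) = 20.1648500 amu
Atomic mass = 20.1648500 − 0.1724101 = 19.9924399 amu ≈ 19.99244 amu (to 5 decimal places)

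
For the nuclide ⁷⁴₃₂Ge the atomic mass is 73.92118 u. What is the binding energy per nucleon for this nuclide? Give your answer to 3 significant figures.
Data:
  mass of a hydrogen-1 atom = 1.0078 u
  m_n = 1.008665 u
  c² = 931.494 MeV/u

Mass of separated nucleons = 32(1.0078) + 42(1.008665) = 32.2496 + 42.363930 = 74.613530 u
The mass defect is 74.613530 − 73.92118 = 0.692350 u.
E_B = 0.692350 × 931.494 = 644.920 MeV
BE/A = 644.920 MeV / 74 = 8.715 MeV/nucleon

8.72 MeV/nucleon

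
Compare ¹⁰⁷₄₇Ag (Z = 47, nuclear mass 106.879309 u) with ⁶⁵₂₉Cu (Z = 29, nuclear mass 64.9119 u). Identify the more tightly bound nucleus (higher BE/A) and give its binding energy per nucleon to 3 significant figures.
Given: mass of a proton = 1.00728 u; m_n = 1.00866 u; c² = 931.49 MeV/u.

⁶⁵₂₉Cu; 8.76 MeV/nucleon

¹⁰⁷₄₇Ag: Σm = 47(1.00728) + 60(1.00866) = 107.86176 u; Δm = 0.982451 u; E_B = 915.14 MeV; E_B/A = 8.553 MeV
⁶⁵₂₉Cu: Σm = 29(1.00728) + 36(1.00866) = 65.52288 u; Δm = 0.61098 u; E_B = 569.12 MeV; E_B/A = 8.756 MeV
⁶⁵₂₉Cu has the higher binding energy per nucleon, so it is the more tightly bound nucleus.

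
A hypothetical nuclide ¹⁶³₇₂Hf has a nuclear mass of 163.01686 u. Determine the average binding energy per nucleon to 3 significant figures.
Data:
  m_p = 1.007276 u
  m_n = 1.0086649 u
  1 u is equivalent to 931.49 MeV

Total constituent mass: 72 × 1.007276 + 91 × 1.0086649 = 164.3123779 u
The mass defect is 164.3123779 − 163.01686 = 1.2955179 u.
Binding energy = Δm·c² = 1.2955179 × 931.49 MeV/u = 1206.76 MeV
Per nucleon: 1206.76 / 163 = 7.403 MeV

7.40 MeV/nucleon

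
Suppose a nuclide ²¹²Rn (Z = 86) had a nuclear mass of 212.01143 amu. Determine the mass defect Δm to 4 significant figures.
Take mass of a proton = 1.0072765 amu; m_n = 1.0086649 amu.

1.706 amu

Total constituent mass: 86 × 1.0072765 + 126 × 1.0086649 = 213.7175564 amu
Mass defect Δm = 213.7175564 − 212.01143 = 1.7061264 amu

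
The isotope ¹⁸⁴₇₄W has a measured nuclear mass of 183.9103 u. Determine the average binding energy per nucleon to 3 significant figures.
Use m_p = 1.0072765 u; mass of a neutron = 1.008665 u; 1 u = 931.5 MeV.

8.01 MeV/nucleon

Total constituent mass: 74 × 1.0072765 + 110 × 1.008665 = 185.4916110 u
Δm = 185.4916110 − 183.9103 = 1.5813110 u
Converting to energy: 1.5813110 u × 931.5 MeV/u = 1472.99 MeV
Dividing by A = 184 gives 8.005 MeV per nucleon.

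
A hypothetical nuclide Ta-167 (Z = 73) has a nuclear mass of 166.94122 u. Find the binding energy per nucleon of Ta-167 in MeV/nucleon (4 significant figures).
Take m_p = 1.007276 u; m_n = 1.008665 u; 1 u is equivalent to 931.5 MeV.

Mass of separated nucleons = 73(1.007276) + 94(1.008665) = 73.531148 + 94.814510 = 168.345658 u
Mass defect Δm = 168.345658 − 166.94122 = 1.404438 u
E_B = 1.404438 × 931.5 = 1308.23 MeV
Dividing by A = 167 gives 7.834 MeV per nucleon.

7.834 MeV/nucleon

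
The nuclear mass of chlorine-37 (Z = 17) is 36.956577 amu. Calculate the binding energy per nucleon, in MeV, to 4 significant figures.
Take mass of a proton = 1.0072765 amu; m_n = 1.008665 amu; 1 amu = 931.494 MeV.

Z = 17, so N = A − Z = 37 − 17 = 20.
Total constituent mass: 17 × 1.0072765 + 20 × 1.008665 = 37.2970005 amu
Mass defect Δm = 37.2970005 − 36.956577 = 0.3404235 amu
E_B = 0.3404235 × 931.494 = 317.102 MeV
Per nucleon: 317.102 / 37 = 8.570 MeV

8.570 MeV/nucleon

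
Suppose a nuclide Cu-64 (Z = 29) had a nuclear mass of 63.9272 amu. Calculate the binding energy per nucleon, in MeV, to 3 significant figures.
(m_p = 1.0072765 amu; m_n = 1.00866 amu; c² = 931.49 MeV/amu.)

Z = 29, so N = A − Z = 64 − 29 = 35.
Total constituent mass: 29 × 1.0072765 + 35 × 1.00866 = 64.5141185 amu
The mass defect is 64.5141185 − 63.9272 = 0.5869185 amu.
E_B = 0.5869185 × 931.49 = 546.709 MeV
Dividing by A = 64 gives 8.542 MeV per nucleon.

8.54 MeV/nucleon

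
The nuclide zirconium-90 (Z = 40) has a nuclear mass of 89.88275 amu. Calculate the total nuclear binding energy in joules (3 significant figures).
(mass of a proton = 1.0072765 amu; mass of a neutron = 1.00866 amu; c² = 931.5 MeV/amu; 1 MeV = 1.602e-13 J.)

Z = 40, so N = A − Z = 90 − 40 = 50.
Mass of separated nucleons = 40(1.0072765) + 50(1.00866) = 40.2910600 + 50.43300 = 90.7240600 amu
Mass defect Δm = 90.7240600 − 89.88275 = 0.8413100 amu
Converting to energy: 0.8413100 amu × 931.5 MeV/amu = 783.680 MeV
In joules: 783.680 MeV × 1.602e-13 J/MeV = 1.2555e-10 J

1.26e-10 J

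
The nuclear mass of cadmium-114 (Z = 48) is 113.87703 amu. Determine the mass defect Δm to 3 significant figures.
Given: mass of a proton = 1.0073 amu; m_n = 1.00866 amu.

1.04 amu

Z = 48, so N = A − Z = 114 − 48 = 66.
Mass of separated nucleons = 48(1.0073) + 66(1.00866) = 48.3504 + 66.57156 = 114.92196 amu
Mass defect Δm = 114.92196 − 113.87703 = 1.04493 amu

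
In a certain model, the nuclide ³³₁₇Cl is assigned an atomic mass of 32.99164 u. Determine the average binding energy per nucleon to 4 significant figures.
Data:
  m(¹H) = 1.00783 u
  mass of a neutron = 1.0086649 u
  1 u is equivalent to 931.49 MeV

7.907 MeV/nucleon

The nucleus contains 17 protons and 33 − 17 = 16 neutrons.
Total constituent mass: 17 × 1.00783 + 16 × 1.0086649 = 33.2717484 u
Mass defect Δm = 33.2717484 − 32.99164 = 0.2801084 u
Binding energy = Δm·c² = 0.2801084 × 931.49 MeV/u = 260.918 MeV
Per nucleon: 260.918 / 33 = 7.907 MeV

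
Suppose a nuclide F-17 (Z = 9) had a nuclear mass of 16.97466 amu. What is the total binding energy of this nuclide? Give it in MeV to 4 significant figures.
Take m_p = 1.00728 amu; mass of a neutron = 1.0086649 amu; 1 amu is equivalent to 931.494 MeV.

149.2 MeV

Mass of separated nucleons = 9(1.00728) + 8(1.0086649) = 9.06552 + 8.0693192 = 17.1348392 amu
Mass defect Δm = 17.1348392 − 16.97466 = 0.1601792 amu
E_B = 0.1601792 × 931.494 = 149.206 MeV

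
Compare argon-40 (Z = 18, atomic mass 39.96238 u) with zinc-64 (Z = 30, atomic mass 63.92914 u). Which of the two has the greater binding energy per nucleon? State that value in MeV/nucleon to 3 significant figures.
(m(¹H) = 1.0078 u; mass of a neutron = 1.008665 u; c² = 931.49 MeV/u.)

argon-40: Σm = 18(1.0078) + 22(1.008665) = 40.331030 u; Δm = 0.368650 u; E_B = 343.39 MeV; E_B/A = 8.5848 MeV
zinc-64: Σm = 30(1.0078) + 34(1.008665) = 64.528610 u; Δm = 0.599470 u; E_B = 558.40 MeV; E_B/A = 8.725 MeV
zinc-64 has the higher binding energy per nucleon, so it is the more tightly bound nucleus.

zinc-64; 8.73 MeV/nucleon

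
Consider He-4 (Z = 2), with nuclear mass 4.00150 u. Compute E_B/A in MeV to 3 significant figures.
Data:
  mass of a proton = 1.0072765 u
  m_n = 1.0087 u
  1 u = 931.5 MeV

7.09 MeV/nucleon

Z = 2, so N = A − Z = 4 − 2 = 2.
Σm = 2·m_p + 2·m_n = 2.0145530 + 2.0174 = 4.0319530 u
Δm = 4.0319530 − 4.00150 = 0.0304530 u
Binding energy = Δm·c² = 0.0304530 × 931.5 MeV/u = 28.3670 MeV
Per nucleon: 28.3670 / 4 = 7.092 MeV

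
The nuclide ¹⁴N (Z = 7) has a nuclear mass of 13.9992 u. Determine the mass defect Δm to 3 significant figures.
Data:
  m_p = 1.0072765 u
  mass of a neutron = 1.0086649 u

Σm = 7·m_p + 7·m_n = 7.0509355 + 7.0606543 = 14.1115898 u
Mass defect Δm = 14.1115898 − 13.9992 = 0.1123898 u

0.112 u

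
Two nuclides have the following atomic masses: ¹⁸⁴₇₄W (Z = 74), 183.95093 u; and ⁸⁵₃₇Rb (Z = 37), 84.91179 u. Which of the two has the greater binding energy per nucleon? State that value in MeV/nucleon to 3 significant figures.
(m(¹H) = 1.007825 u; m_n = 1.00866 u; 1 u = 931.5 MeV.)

¹⁸⁴₇₄W: Σm = 74(1.007825) + 110(1.00866) = 185.531650 u; Δm = 1.580720 u; E_B = 1472.4 MeV; E_B/A = 8.002 MeV
⁸⁵₃₇Rb: Σm = 37(1.007825) + 48(1.00866) = 85.705205 u; Δm = 0.793415 u; E_B = 739.07 MeV; E_B/A = 8.6949 MeV
⁸⁵₃₇Rb has the higher binding energy per nucleon, so it is the more tightly bound nucleus.

⁸⁵₃₇Rb; 8.69 MeV/nucleon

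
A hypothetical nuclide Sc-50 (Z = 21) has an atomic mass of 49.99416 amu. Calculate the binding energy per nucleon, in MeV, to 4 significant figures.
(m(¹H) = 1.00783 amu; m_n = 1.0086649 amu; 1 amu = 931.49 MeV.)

Σm = 21·m(¹H) + 29·m_n = 21.16443 + 29.2512821 = 50.4157121 amu
The mass defect is 50.4157121 − 49.99416 = 0.4215521 amu.
Converting to energy: 0.4215521 amu × 931.49 MeV/amu = 392.672 MeV
Dividing by A = 50 gives 7.853 MeV per nucleon.

7.853 MeV/nucleon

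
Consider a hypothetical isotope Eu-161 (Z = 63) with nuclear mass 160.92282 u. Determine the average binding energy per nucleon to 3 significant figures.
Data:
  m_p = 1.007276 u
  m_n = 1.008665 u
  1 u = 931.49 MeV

The nucleus contains 63 protons and 161 − 63 = 98 neutrons.
Total constituent mass: 63 × 1.007276 + 98 × 1.008665 = 162.307558 u
Δm = 162.307558 − 160.92282 = 1.384738 u
Converting to energy: 1.384738 u × 931.49 MeV/u = 1289.87 MeV
Per nucleon: 1289.87 / 161 = 8.012 MeV

8.01 MeV/nucleon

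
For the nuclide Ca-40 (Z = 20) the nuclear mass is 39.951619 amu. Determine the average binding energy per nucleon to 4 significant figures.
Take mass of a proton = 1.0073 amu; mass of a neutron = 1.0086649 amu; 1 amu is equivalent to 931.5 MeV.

Total constituent mass: 20 × 1.0073 + 20 × 1.0086649 = 40.3192980 amu
Mass defect Δm = 40.3192980 − 39.951619 = 0.3676790 amu
Converting to energy: 0.3676790 amu × 931.5 MeV/amu = 342.493 MeV
Per nucleon: 342.493 / 40 = 8.562 MeV

8.562 MeV/nucleon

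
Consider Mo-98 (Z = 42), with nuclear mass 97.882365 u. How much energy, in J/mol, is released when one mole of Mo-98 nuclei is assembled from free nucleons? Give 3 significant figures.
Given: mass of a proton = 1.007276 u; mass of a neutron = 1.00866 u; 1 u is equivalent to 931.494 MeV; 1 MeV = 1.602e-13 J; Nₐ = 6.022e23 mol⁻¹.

Mass of separated nucleons = 42(1.007276) + 56(1.00866) = 42.305592 + 56.48496 = 98.790552 u
Mass defect Δm = 98.790552 − 97.882365 = 0.908187 u
Converting to energy: 0.908187 u × 931.494 MeV/u = 845.971 MeV
Per nucleus in joules: 845.971 MeV × 1.602e-13 J/MeV = 1.3552e-10 J
Per mole: 1.3552e-10 J × 6.022e23 mol⁻¹ = 8.1610e+13 J/mol

8.16e+13 J/mol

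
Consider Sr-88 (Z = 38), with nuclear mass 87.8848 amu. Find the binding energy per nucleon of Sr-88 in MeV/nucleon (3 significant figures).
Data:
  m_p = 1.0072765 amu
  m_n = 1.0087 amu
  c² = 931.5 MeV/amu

Total constituent mass: 38 × 1.0072765 + 50 × 1.0087 = 88.7115070 amu
Mass defect Δm = 88.7115070 − 87.8848 = 0.8267070 amu
E_B = 0.8267070 × 931.5 = 770.078 MeV
Per nucleon: 770.078 / 88 = 8.751 MeV

8.75 MeV/nucleon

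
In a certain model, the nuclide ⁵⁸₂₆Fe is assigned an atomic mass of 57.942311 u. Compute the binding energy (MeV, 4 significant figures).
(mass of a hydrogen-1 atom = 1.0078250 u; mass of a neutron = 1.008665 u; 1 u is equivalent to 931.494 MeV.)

501.5 MeV

Σm = 26·m(¹H) + 32·m_n = 26.2034500 + 32.277280 = 58.4807300 u
Δm = 58.4807300 − 57.942311 = 0.5384190 u
E_B = 0.5384190 × 931.494 = 501.534 MeV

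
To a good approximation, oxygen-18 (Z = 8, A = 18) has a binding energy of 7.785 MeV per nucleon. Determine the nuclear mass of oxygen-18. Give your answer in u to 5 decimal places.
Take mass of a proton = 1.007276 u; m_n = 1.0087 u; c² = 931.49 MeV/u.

17.99477 u

Total binding energy = 18 × 7.785 = 140.130 MeV
Mass defect = 140.130 MeV / (931.49 MeV/u) = 0.1504364 u
Constituent mass = 8(1.007276) + 10(1.0087) = 18.145208 u
Nuclear mass = 18.145208 − 0.1504364 = 17.9947716 u ≈ 17.99477 u (to 5 decimal places)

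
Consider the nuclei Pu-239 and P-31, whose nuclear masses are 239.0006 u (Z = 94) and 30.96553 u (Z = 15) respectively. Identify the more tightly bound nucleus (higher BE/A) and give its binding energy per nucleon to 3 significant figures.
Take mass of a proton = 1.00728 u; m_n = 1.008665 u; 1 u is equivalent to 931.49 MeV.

Pu-239: Σm = 94(1.00728) + 145(1.008665) = 240.940745 u; Δm = 1.940145 u; E_B = 1807.2 MeV; E_B/A = 7.562 MeV
P-31: Σm = 15(1.00728) + 16(1.008665) = 31.247840 u; Δm = 0.282310 u; E_B = 262.97 MeV; E_B/A = 8.483 MeV
P-31 has the higher binding energy per nucleon, so it is the more tightly bound nucleus.

P-31; 8.48 MeV/nucleon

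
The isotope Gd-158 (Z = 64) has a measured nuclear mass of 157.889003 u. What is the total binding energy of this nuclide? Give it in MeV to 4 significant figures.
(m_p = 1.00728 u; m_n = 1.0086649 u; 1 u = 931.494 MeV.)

1296 MeV

Total constituent mass: 64 × 1.00728 + 94 × 1.0086649 = 159.2804206 u
Mass defect Δm = 159.2804206 − 157.889003 = 1.3914176 u
Converting to energy: 1.3914176 u × 931.494 MeV/u = 1296.10 MeV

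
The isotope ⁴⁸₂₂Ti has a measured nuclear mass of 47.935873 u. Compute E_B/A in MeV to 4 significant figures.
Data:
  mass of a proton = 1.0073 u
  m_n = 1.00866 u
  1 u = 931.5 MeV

Mass of separated nucleons = 22(1.0073) + 26(1.00866) = 22.1606 + 26.22516 = 48.38576 u
Mass defect Δm = 48.38576 − 47.935873 = 0.449887 u
Converting to energy: 0.449887 u × 931.5 MeV/u = 419.070 MeV
BE/A = 419.070 MeV / 48 = 8.731 MeV/nucleon

8.731 MeV/nucleon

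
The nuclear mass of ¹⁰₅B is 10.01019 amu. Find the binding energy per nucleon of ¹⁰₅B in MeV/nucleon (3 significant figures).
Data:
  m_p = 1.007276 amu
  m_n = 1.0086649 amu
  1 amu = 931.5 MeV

The nucleus contains 5 protons and 10 − 5 = 5 neutrons.
Mass of separated nucleons = 5(1.007276) + 5(1.0086649) = 5.036380 + 5.0433245 = 10.0797045 amu
The mass defect is 10.0797045 − 10.01019 = 0.0695145 amu.
E_B = 0.0695145 × 931.5 = 64.7528 MeV
Dividing by A = 10 gives 6.475 MeV per nucleon.

6.48 MeV/nucleon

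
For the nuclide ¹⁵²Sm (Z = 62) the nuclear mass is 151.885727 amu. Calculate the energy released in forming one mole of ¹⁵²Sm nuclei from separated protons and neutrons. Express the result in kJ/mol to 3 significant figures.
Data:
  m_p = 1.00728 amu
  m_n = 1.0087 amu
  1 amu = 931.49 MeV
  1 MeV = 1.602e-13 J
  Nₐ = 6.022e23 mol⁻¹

Z = 62, so N = A − Z = 152 − 62 = 90.
Total constituent mass: 62 × 1.00728 + 90 × 1.0087 = 153.23436 amu
The mass defect is 153.23436 − 151.885727 = 1.348633 amu.
Binding energy = Δm·c² = 1.348633 × 931.49 MeV/amu = 1256.24 MeV
Per nucleus in joules: 1256.24 MeV × 1.602e-13 J/MeV = 2.0125e-10 J
Per mole: 2.0125e-10 J × 6.022e23 mol⁻¹ = 1.2119e+14 J/mol

1.21e+11 kJ/mol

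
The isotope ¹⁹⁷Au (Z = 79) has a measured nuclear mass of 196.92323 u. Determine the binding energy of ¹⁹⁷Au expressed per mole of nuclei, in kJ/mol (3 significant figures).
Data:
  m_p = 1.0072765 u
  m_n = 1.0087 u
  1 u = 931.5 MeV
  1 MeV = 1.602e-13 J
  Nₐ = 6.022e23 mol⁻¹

1.51e+11 kJ/mol

Total constituent mass: 79 × 1.0072765 + 118 × 1.0087 = 198.6014435 u
Δm = 198.6014435 − 196.92323 = 1.6782135 u
Converting to energy: 1.6782135 u × 931.5 MeV/u = 1563.26 MeV
Per nucleus in joules: 1563.26 MeV × 1.602e-13 J/MeV = 2.5043e-10 J
Per mole: 2.5043e-10 J × 6.022e23 mol⁻¹ = 1.5081e+14 J/mol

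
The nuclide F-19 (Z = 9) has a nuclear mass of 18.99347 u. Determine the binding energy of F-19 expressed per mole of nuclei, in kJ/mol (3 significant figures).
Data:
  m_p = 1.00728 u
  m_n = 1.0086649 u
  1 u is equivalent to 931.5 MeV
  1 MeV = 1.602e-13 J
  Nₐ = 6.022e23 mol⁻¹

1.43e+10 kJ/mol

With 9 protons and 10 neutrons (A = 19):
Total constituent mass: 9 × 1.00728 + 10 × 1.0086649 = 19.1521690 u
Mass defect Δm = 19.1521690 − 18.99347 = 0.1586990 u
E_B = 0.1586990 × 931.5 = 147.828 MeV
Per nucleus in joules: 147.828 MeV × 1.602e-13 J/MeV = 2.3682e-11 J
Per mole: 2.3682e-11 J × 6.022e23 mol⁻¹ = 1.4261e+13 J/mol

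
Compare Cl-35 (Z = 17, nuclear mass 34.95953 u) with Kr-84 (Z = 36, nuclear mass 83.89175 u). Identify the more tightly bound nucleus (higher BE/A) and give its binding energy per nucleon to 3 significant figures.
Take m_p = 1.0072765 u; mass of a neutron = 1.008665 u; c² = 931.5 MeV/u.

Kr-84; 8.72 MeV/nucleon

Cl-35: Σm = 17(1.0072765) + 18(1.008665) = 35.2796705 u; Δm = 0.3201405 u; E_B = 298.21 MeV; E_B/A = 8.520 MeV
Kr-84: Σm = 36(1.0072765) + 48(1.008665) = 84.6778740 u; Δm = 0.7861240 u; E_B = 732.27 MeV; E_B/A = 8.718 MeV
Kr-84 has the higher binding energy per nucleon, so it is the more tightly bound nucleus.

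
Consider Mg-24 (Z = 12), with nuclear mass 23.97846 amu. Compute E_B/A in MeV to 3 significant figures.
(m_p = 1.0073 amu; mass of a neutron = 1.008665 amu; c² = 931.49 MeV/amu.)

Σm = 12·m_p + 12·m_n = 12.0876 + 12.103980 = 24.191580 amu
The mass defect is 24.191580 − 23.97846 = 0.213120 amu.
Converting to energy: 0.213120 amu × 931.49 MeV/amu = 198.519 MeV
Dividing by A = 24 gives 8.272 MeV per nucleon.

8.27 MeV/nucleon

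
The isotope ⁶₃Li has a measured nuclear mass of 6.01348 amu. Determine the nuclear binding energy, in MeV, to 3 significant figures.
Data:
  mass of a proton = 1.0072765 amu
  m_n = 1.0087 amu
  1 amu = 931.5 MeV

32.1 MeV

The nucleus contains 3 protons and 6 − 3 = 3 neutrons.
Σm = 3·m_p + 3·m_n = 3.0218295 + 3.0261 = 6.0479295 amu
Mass defect Δm = 6.0479295 − 6.01348 = 0.0344495 amu
Binding energy = Δm·c² = 0.0344495 × 931.5 MeV/amu = 32.0897 MeV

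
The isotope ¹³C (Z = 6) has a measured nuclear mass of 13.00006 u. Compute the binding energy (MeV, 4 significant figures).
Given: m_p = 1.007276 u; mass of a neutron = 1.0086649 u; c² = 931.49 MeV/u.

97.11 MeV

With 6 protons and 7 neutrons (A = 13):
Σm = 6·m_p + 7·m_n = 6.043656 + 7.0606543 = 13.1043103 u
The mass defect is 13.1043103 − 13.00006 = 0.1042503 u.
E_B = 0.1042503 × 931.49 = 97.1081 MeV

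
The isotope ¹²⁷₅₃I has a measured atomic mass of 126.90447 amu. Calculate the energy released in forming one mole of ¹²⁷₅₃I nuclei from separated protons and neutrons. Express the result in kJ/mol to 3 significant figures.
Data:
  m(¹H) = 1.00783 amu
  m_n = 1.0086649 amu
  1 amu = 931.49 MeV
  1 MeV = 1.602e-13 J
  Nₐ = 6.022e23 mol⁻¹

Σm = 53·m(¹H) + 74·m_n = 53.41499 + 74.6412026 = 128.0561926 amu
The mass defect is 128.0561926 − 126.90447 = 1.1517226 amu.
E_B = 1.1517226 × 931.49 = 1072.82 MeV
Per nucleus in joules: 1072.82 MeV × 1.602e-13 J/MeV = 1.71866e-10 J
Per mole: 1.71866e-10 J × 6.022e23 mol⁻¹ = 1.03498e+14 J/mol

1.03e+11 kJ/mol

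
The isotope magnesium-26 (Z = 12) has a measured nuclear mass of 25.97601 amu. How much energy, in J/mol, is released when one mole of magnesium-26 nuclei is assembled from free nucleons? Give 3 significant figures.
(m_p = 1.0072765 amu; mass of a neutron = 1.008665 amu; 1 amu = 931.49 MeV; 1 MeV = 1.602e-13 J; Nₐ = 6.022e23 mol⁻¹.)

With 12 protons and 14 neutrons (A = 26):
Σm = 12·m_p + 14·m_n = 12.0873180 + 14.121310 = 26.2086280 amu
The mass defect is 26.2086280 − 25.97601 = 0.2326180 amu.
E_B = 0.2326180 × 931.49 = 216.681 MeV
Per nucleus in joules: 216.681 MeV × 1.602e-13 J/MeV = 3.4712e-11 J
Per mole: 3.4712e-11 J × 6.022e23 mol⁻¹ = 2.0904e+13 J/mol

2.09e+13 J/mol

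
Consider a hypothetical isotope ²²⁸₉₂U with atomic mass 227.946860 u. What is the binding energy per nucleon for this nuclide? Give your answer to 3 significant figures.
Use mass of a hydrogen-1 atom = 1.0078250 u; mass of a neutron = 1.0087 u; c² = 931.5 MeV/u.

7.99 MeV/nucleon

Z = 92, so N = A − Z = 228 − 92 = 136.
Σm = 92·m(¹H) + 136·m_n = 92.7199000 + 137.1832 = 229.9031000 u
Δm = 229.9031000 − 227.946860 = 1.9562400 u
Converting to energy: 1.9562400 u × 931.5 MeV/u = 1822.24 MeV
Dividing by A = 228 gives 7.992 MeV per nucleon.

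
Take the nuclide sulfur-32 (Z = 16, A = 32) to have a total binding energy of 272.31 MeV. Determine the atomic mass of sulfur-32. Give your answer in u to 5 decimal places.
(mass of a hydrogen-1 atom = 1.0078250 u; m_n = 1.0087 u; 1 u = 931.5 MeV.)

31.97207 u

Mass defect = 272.31 MeV / (931.5 MeV/u) = 0.2923349 u
Constituent mass = 16(1.0078250) + 16(1.0087) = 32.2644000 u
Atomic mass = 32.2644000 − 0.2923349 = 31.9720651 u ≈ 31.97207 u (to 5 decimal places)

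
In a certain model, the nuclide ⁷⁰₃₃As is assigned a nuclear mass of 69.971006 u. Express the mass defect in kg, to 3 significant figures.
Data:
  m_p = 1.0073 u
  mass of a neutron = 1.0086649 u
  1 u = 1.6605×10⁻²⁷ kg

9.81e-28 kg

Z = 33, so N = A − Z = 70 − 33 = 37.
Σm = 33·m_p + 37·m_n = 33.2409 + 37.3206013 = 70.5615013 u
Δm = 70.5615013 − 69.971006 = 0.5904953 u
In SI units: 0.5904953 u × 1.6605×10⁻²⁷ kg/u = 9.8052e-28 kg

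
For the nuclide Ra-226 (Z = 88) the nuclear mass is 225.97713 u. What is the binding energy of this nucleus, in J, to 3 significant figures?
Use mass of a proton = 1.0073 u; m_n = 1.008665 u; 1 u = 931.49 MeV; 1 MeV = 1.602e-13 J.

Σm = 88·m_p + 138·m_n = 88.6424 + 139.195770 = 227.838170 u
Mass defect Δm = 227.838170 − 225.97713 = 1.861040 u
Converting to energy: 1.861040 u × 931.49 MeV/u = 1733.54 MeV
In joules: 1733.54 MeV × 1.602e-13 J/MeV = 2.7771e-10 J

2.78e-10 J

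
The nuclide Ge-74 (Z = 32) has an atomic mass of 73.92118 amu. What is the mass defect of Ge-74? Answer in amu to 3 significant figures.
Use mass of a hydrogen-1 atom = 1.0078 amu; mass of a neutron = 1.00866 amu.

0.692 amu

Mass of separated nucleons = 32(1.0078) + 42(1.00866) = 32.2496 + 42.36372 = 74.61332 amu
Δm = 74.61332 − 73.92118 = 0.69214 amu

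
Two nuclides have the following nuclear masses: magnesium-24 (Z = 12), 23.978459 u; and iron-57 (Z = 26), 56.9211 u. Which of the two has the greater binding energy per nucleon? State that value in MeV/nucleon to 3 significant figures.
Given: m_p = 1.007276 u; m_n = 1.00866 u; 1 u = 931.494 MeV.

iron-57; 8.77 MeV/nucleon

magnesium-24: Σm = 12(1.007276) + 12(1.00866) = 24.191232 u; Δm = 0.212773 u; E_B = 198.20 MeV; E_B/A = 8.258 MeV
iron-57: Σm = 26(1.007276) + 31(1.00866) = 57.457636 u; Δm = 0.536536 u; E_B = 499.78 MeV; E_B/A = 8.768 MeV
iron-57 has the higher binding energy per nucleon, so it is the more tightly bound nucleus.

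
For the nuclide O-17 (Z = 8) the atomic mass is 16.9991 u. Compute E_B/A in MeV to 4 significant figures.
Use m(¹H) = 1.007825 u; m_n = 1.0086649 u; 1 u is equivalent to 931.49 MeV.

Mass of separated nucleons = 8(1.007825) + 9(1.0086649) = 8.062600 + 9.0779841 = 17.1405841 u
Mass defect Δm = 17.1405841 − 16.9991 = 0.1414841 u
Binding energy = Δm·c² = 0.1414841 × 931.49 MeV/u = 131.791 MeV
BE/A = 131.791 MeV / 17 = 7.752 MeV/nucleon

7.752 MeV/nucleon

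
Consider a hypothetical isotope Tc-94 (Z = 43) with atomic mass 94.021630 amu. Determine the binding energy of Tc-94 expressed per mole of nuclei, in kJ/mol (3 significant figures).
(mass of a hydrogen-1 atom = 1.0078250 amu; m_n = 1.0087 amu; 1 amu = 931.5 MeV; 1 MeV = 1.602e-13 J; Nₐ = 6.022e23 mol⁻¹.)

6.82e+10 kJ/mol

With 43 protons and 51 neutrons (A = 94):
Total constituent mass: 43 × 1.0078250 + 51 × 1.0087 = 94.7801750 amu
Δm = 94.7801750 − 94.021630 = 0.7585450 amu
E_B = 0.7585450 × 931.5 = 706.585 MeV
Per nucleus in joules: 706.585 MeV × 1.602e-13 J/MeV = 1.1319e-10 J
Per mole: 1.1319e-10 J × 6.022e23 mol⁻¹ = 6.8163e+13 J/mol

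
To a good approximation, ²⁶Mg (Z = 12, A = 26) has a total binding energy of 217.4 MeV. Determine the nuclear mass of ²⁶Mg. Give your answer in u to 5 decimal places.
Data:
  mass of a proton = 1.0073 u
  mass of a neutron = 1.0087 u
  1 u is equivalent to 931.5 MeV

25.97601 u

Mass defect = 217.4 MeV / (931.5 MeV/u) = 0.2333870 u
Constituent mass = 12(1.0073) + 14(1.0087) = 26.2094 u
Nuclear mass = 26.2094 − 0.2333870 = 25.9760130 u ≈ 25.97601 u (to 5 decimal places)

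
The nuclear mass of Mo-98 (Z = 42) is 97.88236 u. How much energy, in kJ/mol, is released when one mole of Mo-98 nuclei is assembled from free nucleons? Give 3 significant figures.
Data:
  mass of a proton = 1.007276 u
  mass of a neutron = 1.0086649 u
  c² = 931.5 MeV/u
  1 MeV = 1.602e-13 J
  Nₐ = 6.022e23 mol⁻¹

Mass of separated nucleons = 42(1.007276) + 56(1.0086649) = 42.305592 + 56.4852344 = 98.7908264 u
The mass defect is 98.7908264 − 97.88236 = 0.9084664 u.
Converting to energy: 0.9084664 u × 931.5 MeV/u = 846.236 MeV
Per nucleus in joules: 846.236 MeV × 1.602e-13 J/MeV = 1.3557e-10 J
Per mole: 1.3557e-10 J × 6.022e23 mol⁻¹ = 8.1640e+13 J/mol

8.16e+10 kJ/mol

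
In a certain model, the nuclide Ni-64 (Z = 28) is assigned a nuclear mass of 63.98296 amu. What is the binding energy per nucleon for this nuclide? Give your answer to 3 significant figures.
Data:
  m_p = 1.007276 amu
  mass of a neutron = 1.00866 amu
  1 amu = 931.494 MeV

7.75 MeV/nucleon

Z = 28, so N = A − Z = 64 − 28 = 36.
Σm = 28·m_p + 36·m_n = 28.203728 + 36.31176 = 64.515488 amu
The mass defect is 64.515488 − 63.98296 = 0.532528 amu.
Converting to energy: 0.532528 amu × 931.494 MeV/amu = 496.047 MeV
Dividing by A = 64 gives 7.751 MeV per nucleon.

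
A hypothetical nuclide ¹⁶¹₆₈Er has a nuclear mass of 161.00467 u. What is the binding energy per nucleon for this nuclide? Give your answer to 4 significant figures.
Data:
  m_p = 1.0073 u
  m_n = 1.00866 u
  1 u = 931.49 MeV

7.505 MeV/nucleon

Z = 68, so N = A − Z = 161 − 68 = 93.
Total constituent mass: 68 × 1.0073 + 93 × 1.00866 = 162.30178 u
Mass defect Δm = 162.30178 − 161.00467 = 1.29711 u
Converting to energy: 1.29711 u × 931.49 MeV/u = 1208.24 MeV
Dividing by A = 161 gives 7.505 MeV per nucleon.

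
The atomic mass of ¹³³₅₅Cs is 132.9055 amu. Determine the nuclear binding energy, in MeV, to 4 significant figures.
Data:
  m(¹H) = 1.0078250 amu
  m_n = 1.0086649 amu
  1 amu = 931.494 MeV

1118 MeV

Z = 55, so N = A − Z = 133 − 55 = 78.
Mass of separated nucleons = 55(1.0078250) + 78(1.0086649) = 55.4303750 + 78.6758622 = 134.1062372 amu
Mass defect Δm = 134.1062372 − 132.9055 = 1.2007372 amu
Converting to energy: 1.2007372 amu × 931.494 MeV/amu = 1118.48 MeV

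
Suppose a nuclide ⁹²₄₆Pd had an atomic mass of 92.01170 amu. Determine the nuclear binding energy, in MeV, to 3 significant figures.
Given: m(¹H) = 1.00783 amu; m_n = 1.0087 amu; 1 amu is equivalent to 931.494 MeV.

697 MeV

With 46 protons and 46 neutrons (A = 92):
Σm = 46·m(¹H) + 46·m_n = 46.36018 + 46.4002 = 92.76038 amu
The mass defect is 92.76038 − 92.01170 = 0.74868 amu.
Converting to energy: 0.74868 amu × 931.494 MeV/amu = 697.391 MeV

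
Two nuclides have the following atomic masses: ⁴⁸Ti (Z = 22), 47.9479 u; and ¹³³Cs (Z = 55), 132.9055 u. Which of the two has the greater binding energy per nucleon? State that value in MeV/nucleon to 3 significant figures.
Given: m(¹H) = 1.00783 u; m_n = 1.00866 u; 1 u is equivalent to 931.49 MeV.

⁴⁸Ti: Σm = 22(1.00783) + 26(1.00866) = 48.39742 u; Δm = 0.44952 u; E_B = 418.72 MeV; E_B/A = 8.723 MeV
¹³³Cs: Σm = 55(1.00783) + 78(1.00866) = 134.10613 u; Δm = 1.20063 u; E_B = 1118.4 MeV; E_B/A = 8.409 MeV
⁴⁸Ti has the higher binding energy per nucleon, so it is the more tightly bound nucleus.

⁴⁸Ti; 8.72 MeV/nucleon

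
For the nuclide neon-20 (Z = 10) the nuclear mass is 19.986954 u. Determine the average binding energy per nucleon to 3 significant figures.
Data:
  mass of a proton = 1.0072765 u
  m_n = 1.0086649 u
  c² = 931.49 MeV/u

Σm = 10·m_p + 10·m_n = 10.0727650 + 10.0866490 = 20.1594140 u
Δm = 20.1594140 − 19.986954 = 0.1724600 u
Binding energy = Δm·c² = 0.1724600 × 931.49 MeV/u = 160.645 MeV
Dividing by A = 20 gives 8.032 MeV per nucleon.

8.03 MeV/nucleon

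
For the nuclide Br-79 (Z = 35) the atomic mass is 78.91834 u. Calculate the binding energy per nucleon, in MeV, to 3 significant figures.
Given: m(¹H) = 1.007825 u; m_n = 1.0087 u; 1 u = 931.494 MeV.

8.71 MeV/nucleon

Σm = 35·m(¹H) + 44·m_n = 35.273875 + 44.3828 = 79.656675 u
The mass defect is 79.656675 − 78.91834 = 0.738335 u.
Converting to energy: 0.738335 u × 931.494 MeV/u = 687.755 MeV
BE/A = 687.755 MeV / 79 = 8.706 MeV/nucleon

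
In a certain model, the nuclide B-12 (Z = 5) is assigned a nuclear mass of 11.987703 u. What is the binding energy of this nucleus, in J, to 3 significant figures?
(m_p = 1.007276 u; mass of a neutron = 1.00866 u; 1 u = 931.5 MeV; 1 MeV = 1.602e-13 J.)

Total constituent mass: 5 × 1.007276 + 7 × 1.00866 = 12.097000 u
Mass defect Δm = 12.097000 − 11.987703 = 0.109297 u
E_B = 0.109297 × 931.5 = 101.810 MeV
In joules: 101.810 MeV × 1.602e-13 J/MeV = 1.6310e-11 J

1.63e-11 J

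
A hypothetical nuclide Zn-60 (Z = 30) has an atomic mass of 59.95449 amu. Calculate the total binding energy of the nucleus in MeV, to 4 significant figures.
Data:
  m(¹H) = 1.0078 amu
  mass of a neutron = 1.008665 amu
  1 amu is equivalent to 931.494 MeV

502.5 MeV

With 30 protons and 30 neutrons (A = 60):
Mass of separated nucleons = 30(1.0078) + 30(1.008665) = 30.2340 + 30.259950 = 60.493950 amu
Δm = 60.493950 − 59.95449 = 0.539460 amu
Converting to energy: 0.539460 amu × 931.494 MeV/amu = 502.504 MeV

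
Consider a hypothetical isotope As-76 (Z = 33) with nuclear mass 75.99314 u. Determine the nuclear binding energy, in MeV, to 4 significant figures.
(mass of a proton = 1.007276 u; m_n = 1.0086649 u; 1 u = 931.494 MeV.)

577.1 MeV

Mass of separated nucleons = 33(1.007276) + 43(1.0086649) = 33.240108 + 43.3725907 = 76.6126987 u
The mass defect is 76.6126987 − 75.99314 = 0.6195587 u.
Binding energy = Δm·c² = 0.6195587 × 931.494 MeV/u = 577.115 MeV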